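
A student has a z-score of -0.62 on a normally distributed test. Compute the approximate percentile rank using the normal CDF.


CDF(z) = 0.5 * (1 + erf(z/sqrt(2)))
erf(-0.4384) = -0.4647
CDF = 0.2676
Percentile rank = 0.2676 * 100 = 26.76

26.76


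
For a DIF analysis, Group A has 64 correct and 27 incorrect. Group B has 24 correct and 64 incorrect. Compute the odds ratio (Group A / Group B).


Odds_A = 64/27 = 2.3704
Odds_B = 24/64 = 0.375
OR = Odds_A / Odds_B = 2.3704 / 0.375
Exactly, OR = (64 * 64) / (27 * 24) = 4096 / 648
OR = 6.321

6.321


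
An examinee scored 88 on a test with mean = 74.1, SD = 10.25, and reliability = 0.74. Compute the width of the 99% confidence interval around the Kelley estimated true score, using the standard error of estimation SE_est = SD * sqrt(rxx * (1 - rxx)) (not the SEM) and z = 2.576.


True score estimate = 0.74*88 + 0.26*74.1 = 84.386
SE_est = SD * sqrt(rxx * (1 - rxx)) = 10.25 * sqrt(0.74 * 0.26) = 10.25 * sqrt(0.1924) = 4.496001
CI = T_est +/- z * SE_est, so width = 2 * z * SE_est = 2 * 2.576 * 4.496001
Width = 23.1634

23.1634


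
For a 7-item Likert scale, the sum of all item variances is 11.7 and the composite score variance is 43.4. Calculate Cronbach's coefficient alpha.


alpha = (k/(k-1)) * (1 - sum(si^2)/s_total^2)
= (7/6) * (1 - 11.7/43.4)
alpha = 0.8522

0.8522


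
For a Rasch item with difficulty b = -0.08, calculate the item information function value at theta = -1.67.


P = 1/(1+exp(-(-1.67--0.08))) = 0.1694
I = P*(1-P) = 0.1694 * 0.8306
I = 0.1407

0.1407


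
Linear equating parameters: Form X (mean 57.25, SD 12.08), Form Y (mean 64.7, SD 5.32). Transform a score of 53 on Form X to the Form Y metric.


slope = SD_Y / SD_X = 5.32 / 12.08 ~ 0.4404
intercept = mean_Y - slope * mean_X = 64.7 - (5.32 / 12.08) * 57.25 ~ 39.4873
Y = slope * X + intercept. To avoid rounding drift from the rounded slope/intercept, evaluate the equivalent form Y = mean_Y + SD_Y * (X - mean_X) / SD_X at full precision:
Y = 64.7 + 5.32 * (53 - 57.25) / 12.08
Y = 64.7 - 5.32 * 4.25 / 12.08
Y = 64.7 - 22.61 / 12.08
Y = 64.7 - 1.8717
Y = 62.8283

62.8283


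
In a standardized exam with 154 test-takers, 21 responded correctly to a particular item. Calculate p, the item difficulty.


Item difficulty p = number correct / total examinees
p = 21 / 154
p = 0.1364

0.1364


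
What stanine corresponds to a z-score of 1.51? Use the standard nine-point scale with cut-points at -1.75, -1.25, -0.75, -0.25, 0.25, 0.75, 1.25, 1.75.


Stanine boundaries: [-1.75, -1.25, -0.75, -0.25, 0.25, 0.75, 1.25, 1.75]
z = 1.51
Check each boundary:
  z >= -1.75 -> could be stanine 2
  z >= -1.25 -> could be stanine 3
  z >= -0.75 -> could be stanine 4
  z >= -0.25 -> could be stanine 5
  z >= 0.25 -> could be stanine 6
  z >= 0.75 -> could be stanine 7
  z >= 1.25 -> could be stanine 8
  z < 1.75
Highest qualifying boundary gives stanine = 8

8


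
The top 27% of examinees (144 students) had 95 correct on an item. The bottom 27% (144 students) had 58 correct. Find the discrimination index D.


p_upper = 95/144 = 0.6597
p_lower = 58/144 = 0.4028
D = 0.6597 - 0.4028 = 0.2569

0.2569


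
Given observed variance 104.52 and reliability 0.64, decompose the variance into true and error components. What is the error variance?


var_true = rxx * var_obs = 0.64 * 104.52 = 66.8928
var_error = var_obs - var_true
var_error = 104.52 - 66.8928
var_error = 37.6272

37.6272


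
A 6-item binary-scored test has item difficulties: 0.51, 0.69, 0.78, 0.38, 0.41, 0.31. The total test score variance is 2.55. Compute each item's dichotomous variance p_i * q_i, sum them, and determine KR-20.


For each item, compute p_i * q_i:
  Item 1: 0.51 * 0.49 = 0.2499
  Item 2: 0.69 * 0.31 = 0.2139
  Item 3: 0.78 * 0.22 = 0.1716
  Item 4: 0.38 * 0.62 = 0.2356
  Item 5: 0.41 * 0.59 = 0.2419
  Item 6: 0.31 * 0.69 = 0.2139
Sum(p_i * q_i) = 0.2499 + 0.2139 + 0.1716 + 0.2356 + 0.2419 + 0.2139 = 1.3268
KR-20 = (k/(k-1)) * (1 - Sum(p_i*q_i) / Var_total)
= (6/5) * (1 - 1.3268/2.55)
= 1.2 * 0.4797
KR-20 = 0.5756

0.5756


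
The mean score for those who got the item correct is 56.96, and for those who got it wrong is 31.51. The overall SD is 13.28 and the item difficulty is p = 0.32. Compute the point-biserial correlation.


q = 1 - p = 0.68
rpb = ((M1 - M0) / SD) * sqrt(p * q)
rpb = ((56.96 - 31.51) / 13.28) * sqrt(0.32 * 0.68)
rpb = 0.894

0.894


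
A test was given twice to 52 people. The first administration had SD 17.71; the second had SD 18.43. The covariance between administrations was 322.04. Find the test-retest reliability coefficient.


r = cov(X,Y) / (SD_X * SD_Y)
r = 322.04 / (17.71 * 18.43)
r = 322.04 / 326.3953
r = 0.9867

0.9867


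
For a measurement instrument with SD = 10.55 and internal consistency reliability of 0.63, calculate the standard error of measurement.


SEM = SD * sqrt(1 - rxx)
SEM = 10.55 * sqrt(1 - 0.63)
SEM = 10.55 * sqrt(0.37) = 10.55 * 0.608276
SEM = 6.4173

6.4173


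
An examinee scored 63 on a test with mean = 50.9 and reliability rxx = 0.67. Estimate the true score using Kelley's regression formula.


T_est = rxx * X + (1 - rxx) * mean
T_est = 0.67 * 63 + 0.33 * 50.9
T_est = 42.21 + 16.797
T_est = 59.007

59.007


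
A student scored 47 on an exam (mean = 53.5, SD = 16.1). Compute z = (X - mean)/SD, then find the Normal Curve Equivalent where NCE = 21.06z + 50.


z = (X - mean) / SD = (47 - 53.5) / 16.1
z = -6.5 / 16.1
z = -0.4037
NCE = NCE = 21.06z + 50
Carry z at full precision (z = -6.5 / 16.1) into the conversion:
NCE = 21.06 * (-6.5 / 16.1) + 50 = -136.89 / 16.1 + 50
NCE = -8.5025 + 50
NCE = 41.4975

41.4975


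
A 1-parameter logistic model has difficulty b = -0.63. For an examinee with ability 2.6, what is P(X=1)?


theta - b = 2.6 - -0.63 = 3.23
exp(-(theta - b)) = exp(-3.23) = 0.0396
P = 1 / (1 + 0.0396)
P = 0.9619

0.9619


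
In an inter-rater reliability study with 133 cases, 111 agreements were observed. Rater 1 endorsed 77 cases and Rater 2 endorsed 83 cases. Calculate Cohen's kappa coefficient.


P_o = 111/133 = 0.834586
P_e = (77*83 + 56*50) / 17689 = 0.519588
kappa = (P_o - P_e) / (1 - P_e)
kappa = (0.834586 - 0.519588) / (1 - 0.519588)
kappa = 0.6557

0.6557


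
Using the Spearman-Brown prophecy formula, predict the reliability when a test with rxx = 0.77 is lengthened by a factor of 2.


r_new = (n * rxx) / (1 + (n-1) * rxx)
r_new = (2 * 0.77) / (1 + 1 * 0.77)
r_new = 1.54 / 1.77
r_new = 0.8701

0.8701


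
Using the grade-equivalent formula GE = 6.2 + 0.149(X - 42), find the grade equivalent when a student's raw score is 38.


raw - median = 38 - 42 = -4
slope * diff = 0.149 * -4 = -0.596
GE = 6.2 + -0.596
GE = 5.604

5.604


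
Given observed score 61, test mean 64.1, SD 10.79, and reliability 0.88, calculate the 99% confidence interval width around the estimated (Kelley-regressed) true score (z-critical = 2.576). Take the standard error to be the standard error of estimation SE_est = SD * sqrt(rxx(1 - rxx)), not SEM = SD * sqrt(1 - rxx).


True score estimate = 0.88*61 + 0.12*64.1 = 61.372
SE_est = SD * sqrt(rxx * (1 - rxx)) = 10.79 * sqrt(0.88 * 0.12) = 10.79 * sqrt(0.1056) = 3.506335
CI = T_est +/- z * SE_est, so width = 2 * z * SE_est = 2 * 2.576 * 3.506335
Width = 18.0646

18.0646


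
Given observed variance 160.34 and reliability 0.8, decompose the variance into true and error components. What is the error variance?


var_true = rxx * var_obs = 0.8 * 160.34 = 128.272
var_error = var_obs - var_true
var_error = 160.34 - 128.272
var_error = 32.068

32.068


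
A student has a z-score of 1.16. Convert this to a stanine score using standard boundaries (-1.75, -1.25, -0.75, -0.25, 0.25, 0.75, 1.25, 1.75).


Stanine boundaries: [-1.75, -1.25, -0.75, -0.25, 0.25, 0.75, 1.25, 1.75]
z = 1.16
Check each boundary:
  z >= -1.75 -> could be stanine 2
  z >= -1.25 -> could be stanine 3
  z >= -0.75 -> could be stanine 4
  z >= -0.25 -> could be stanine 5
  z >= 0.25 -> could be stanine 6
  z >= 0.75 -> could be stanine 7
  z < 1.25
  z < 1.75
Highest qualifying boundary gives stanine = 7

7


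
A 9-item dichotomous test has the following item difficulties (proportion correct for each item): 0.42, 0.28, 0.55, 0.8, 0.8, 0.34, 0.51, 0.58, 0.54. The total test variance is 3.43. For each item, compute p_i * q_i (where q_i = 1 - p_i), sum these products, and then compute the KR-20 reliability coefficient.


For each item, compute p_i * q_i:
  Item 1: 0.42 * 0.58 = 0.2436
  Item 2: 0.28 * 0.72 = 0.2016
  Item 3: 0.55 * 0.45 = 0.2475
  Item 4: 0.8 * 0.2 = 0.16
  Item 5: 0.8 * 0.2 = 0.16
  Item 6: 0.34 * 0.66 = 0.2244
  Item 7: 0.51 * 0.49 = 0.2499
  Item 8: 0.58 * 0.42 = 0.2436
  Item 9: 0.54 * 0.46 = 0.2484
Sum(p_i * q_i) = 0.2436 + 0.2016 + 0.2475 + 0.16 + 0.16 + 0.2244 + 0.2499 + 0.2436 + 0.2484 = 1.979
KR-20 = (k/(k-1)) * (1 - Sum(p_i*q_i) / Var_total)
= (9/8) * (1 - 1.979/3.43)
= 1.125 * 0.423
KR-20 = 0.4759

0.4759


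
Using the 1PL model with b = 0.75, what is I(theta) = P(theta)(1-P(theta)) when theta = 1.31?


P = 1/(1+exp(-(1.31-0.75))) = 0.6365
I = P*(1-P) = 0.6365 * 0.3635
I = 0.2314

0.2314


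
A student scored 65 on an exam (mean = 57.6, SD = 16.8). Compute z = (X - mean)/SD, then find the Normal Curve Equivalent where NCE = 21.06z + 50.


z = (X - mean) / SD = (65 - 57.6) / 16.8
z = 7.4 / 16.8
z = 0.4405
NCE = NCE = 21.06z + 50
Carry z at full precision (z = 7.4 / 16.8) into the conversion:
NCE = 21.06 * (7.4 / 16.8) + 50 = 155.844 / 16.8 + 50
NCE = 9.2764 + 50
NCE = 59.2764

59.2764


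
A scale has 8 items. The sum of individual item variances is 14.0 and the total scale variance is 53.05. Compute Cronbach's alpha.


alpha = (k/(k-1)) * (1 - sum(si^2)/s_total^2)
= (8/7) * (1 - 14.0/53.05)
alpha = 0.8413

0.8413


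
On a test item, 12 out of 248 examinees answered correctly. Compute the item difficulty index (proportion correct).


Item difficulty p = number correct / total examinees
p = 12 / 248
p = 0.0484

0.0484


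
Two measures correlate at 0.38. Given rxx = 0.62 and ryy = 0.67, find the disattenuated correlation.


r_corrected = rxy / sqrt(rxx * ryy)
= 0.38 / sqrt(0.62 * 0.67)
= 0.38 / sqrt(0.4154)
= 0.38 / 0.644515
r_corrected = 0.5896

0.5896


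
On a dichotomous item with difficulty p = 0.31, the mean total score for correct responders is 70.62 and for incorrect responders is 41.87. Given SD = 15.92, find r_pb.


q = 1 - p = 0.69
rpb = ((M1 - M0) / SD) * sqrt(p * q)
rpb = ((70.62 - 41.87) / 15.92) * sqrt(0.31 * 0.69)
rpb = 0.8352

0.8352


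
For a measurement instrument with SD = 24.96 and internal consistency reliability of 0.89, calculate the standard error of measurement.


SEM = SD * sqrt(1 - rxx)
SEM = 24.96 * sqrt(1 - 0.89)
SEM = 24.96 * sqrt(0.11) = 24.96 * 0.331662
SEM = 8.2783

8.2783


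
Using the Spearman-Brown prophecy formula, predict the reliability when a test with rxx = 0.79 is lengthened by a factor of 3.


r_new = (n * rxx) / (1 + (n-1) * rxx)
r_new = (3 * 0.79) / (1 + 2 * 0.79)
r_new = 2.37 / 2.58
r_new = 0.9186

0.9186


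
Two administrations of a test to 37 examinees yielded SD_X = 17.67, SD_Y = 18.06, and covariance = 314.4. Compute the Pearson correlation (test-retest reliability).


r = cov(X,Y) / (SD_X * SD_Y)
r = 314.4 / (17.67 * 18.06)
r = 314.4 / 319.1202
r = 0.9852

0.9852


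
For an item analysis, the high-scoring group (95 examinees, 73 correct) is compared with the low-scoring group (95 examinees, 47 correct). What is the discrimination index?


p_upper = 73/95 = 0.7684
p_lower = 47/95 = 0.4947
D = 0.7684 - 0.4947 = 0.2737

0.2737


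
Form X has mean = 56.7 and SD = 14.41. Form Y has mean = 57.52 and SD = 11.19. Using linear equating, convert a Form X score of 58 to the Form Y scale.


slope = SD_Y / SD_X = 11.19 / 14.41 ~ 0.7765
intercept = mean_Y - slope * mean_X = 57.52 - (11.19 / 14.41) * 56.7 ~ 13.49
Y = slope * X + intercept. To avoid rounding drift from the rounded slope/intercept, evaluate the equivalent form Y = mean_Y + SD_Y * (X - mean_X) / SD_X at full precision:
Y = 57.52 + 11.19 * (58 - 56.7) / 14.41
Y = 57.52 + 11.19 * 1.3 / 14.41
Y = 57.52 + 14.547 / 14.41
Y = 57.52 + 1.0095
Y = 58.5295

58.5295


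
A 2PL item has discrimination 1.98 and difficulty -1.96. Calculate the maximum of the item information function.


For 2PL, max info at theta = b = -1.96
I_max = a^2 / 4 = 1.98^2 / 4
= 3.9204 / 4
I_max = 0.9801

0.9801


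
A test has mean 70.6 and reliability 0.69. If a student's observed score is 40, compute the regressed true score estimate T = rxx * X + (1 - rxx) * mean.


T_est = rxx * X + (1 - rxx) * mean
T_est = 0.69 * 40 + 0.31 * 70.6
T_est = 27.6 + 21.886
T_est = 49.486

49.486


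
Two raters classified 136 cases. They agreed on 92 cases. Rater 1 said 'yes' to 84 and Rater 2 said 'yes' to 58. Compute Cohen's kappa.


P_o = 92/136 = 0.676471
P_e = (84*58 + 52*78) / 18496 = 0.482699
kappa = (P_o - P_e) / (1 - P_e)
kappa = (0.676471 - 0.482699) / (1 - 0.482699)
kappa = 0.3746

0.3746


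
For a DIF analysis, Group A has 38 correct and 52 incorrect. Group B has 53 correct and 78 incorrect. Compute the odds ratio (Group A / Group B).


Odds_A = 38/52 = 0.7308
Odds_B = 53/78 = 0.6795
OR = Odds_A / Odds_B = 0.7308 / 0.6795
Exactly, OR = (38 * 78) / (52 * 53) = 2964 / 2756
OR = 1.0755

1.0755


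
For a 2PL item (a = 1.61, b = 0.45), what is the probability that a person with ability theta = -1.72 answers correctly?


a*(theta - b) = 1.61 * (-1.72 - 0.45) = -3.4937
exp(--3.4937) = 32.9075
P = 1 / (1 + 32.9075)
P = 0.0295

0.0295


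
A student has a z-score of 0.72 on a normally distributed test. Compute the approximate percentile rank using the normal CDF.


CDF(z) = 0.5 * (1 + erf(z/sqrt(2)))
erf(0.5091) = 0.5285
CDF = 0.7642
Percentile rank = 0.7642 * 100 = 76.42

76.42


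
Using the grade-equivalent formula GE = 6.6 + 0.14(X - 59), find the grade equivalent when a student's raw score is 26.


raw - median = 26 - 59 = -33
slope * diff = 0.14 * -33 = -4.62
GE = 6.6 + -4.62
GE = 1.98

1.98


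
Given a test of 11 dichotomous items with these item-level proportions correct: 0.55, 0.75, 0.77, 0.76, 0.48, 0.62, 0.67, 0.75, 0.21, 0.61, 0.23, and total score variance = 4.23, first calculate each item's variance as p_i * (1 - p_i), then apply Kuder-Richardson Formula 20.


For each item, compute p_i * q_i:
  Item 1: 0.55 * 0.45 = 0.2475
  Item 2: 0.75 * 0.25 = 0.1875
  Item 3: 0.77 * 0.23 = 0.1771
  Item 4: 0.76 * 0.24 = 0.1824
  Item 5: 0.48 * 0.52 = 0.2496
  Item 6: 0.62 * 0.38 = 0.2356
  Item 7: 0.67 * 0.33 = 0.2211
  Item 8: 0.75 * 0.25 = 0.1875
  Item 9: 0.21 * 0.79 = 0.1659
  Item 10: 0.61 * 0.39 = 0.2379
  Item 11: 0.23 * 0.77 = 0.1771
Sum(p_i * q_i) = 0.2475 + 0.1875 + 0.1771 + 0.1824 + 0.2496 + 0.2356 + 0.2211 + 0.1875 + 0.1659 + 0.2379 + 0.1771 = 2.2692
KR-20 = (k/(k-1)) * (1 - Sum(p_i*q_i) / Var_total)
= (11/10) * (1 - 2.2692/4.23)
= 1.1 * 0.4635
KR-20 = 0.5099

0.5099


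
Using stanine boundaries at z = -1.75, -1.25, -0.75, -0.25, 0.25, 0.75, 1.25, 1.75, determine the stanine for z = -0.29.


Stanine boundaries: [-1.75, -1.25, -0.75, -0.25, 0.25, 0.75, 1.25, 1.75]
z = -0.29
Check each boundary:
  z >= -1.75 -> could be stanine 2
  z >= -1.25 -> could be stanine 3
  z >= -0.75 -> could be stanine 4
  z < -0.25
  z < 0.25
  z < 0.75
  z < 1.25
  z < 1.75
Highest qualifying boundary gives stanine = 4

4


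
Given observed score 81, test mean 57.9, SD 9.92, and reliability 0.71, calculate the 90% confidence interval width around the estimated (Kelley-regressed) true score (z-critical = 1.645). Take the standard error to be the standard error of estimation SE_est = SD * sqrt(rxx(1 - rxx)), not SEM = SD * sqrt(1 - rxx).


True score estimate = 0.71*81 + 0.29*57.9 = 74.301
SE_est = SD * sqrt(rxx * (1 - rxx)) = 9.92 * sqrt(0.71 * 0.29) = 9.92 * sqrt(0.2059) = 4.50132
CI = T_est +/- z * SE_est, so width = 2 * z * SE_est = 2 * 1.645 * 4.50132
Width = 14.8093

14.8093


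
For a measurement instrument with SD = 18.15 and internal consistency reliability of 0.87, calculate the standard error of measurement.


SEM = SD * sqrt(1 - rxx)
SEM = 18.15 * sqrt(1 - 0.87)
SEM = 18.15 * sqrt(0.13) = 18.15 * 0.360555
SEM = 6.5441

6.5441


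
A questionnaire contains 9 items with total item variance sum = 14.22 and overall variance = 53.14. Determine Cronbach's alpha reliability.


alpha = (k/(k-1)) * (1 - sum(si^2)/s_total^2)
= (9/8) * (1 - 14.22/53.14)
alpha = 0.824

0.824


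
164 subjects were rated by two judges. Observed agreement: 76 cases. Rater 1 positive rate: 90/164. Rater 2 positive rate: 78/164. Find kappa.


P_o = 76/164 = 0.463415
P_e = (90*78 + 74*86) / 26896 = 0.49762
kappa = (P_o - P_e) / (1 - P_e)
kappa = (0.463415 - 0.49762) / (1 - 0.49762)
kappa = -0.0681

-0.0681


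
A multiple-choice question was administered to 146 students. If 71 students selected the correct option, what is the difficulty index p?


Item difficulty p = number correct / total examinees
p = 71 / 146
p = 0.4863

0.4863


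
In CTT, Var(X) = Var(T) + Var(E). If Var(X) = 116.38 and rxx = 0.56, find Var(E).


var_true = rxx * var_obs = 0.56 * 116.38 = 65.1728
var_error = var_obs - var_true
var_error = 116.38 - 65.1728
var_error = 51.2072

51.2072


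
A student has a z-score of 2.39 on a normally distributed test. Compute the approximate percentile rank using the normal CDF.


CDF(z) = 0.5 * (1 + erf(z/sqrt(2)))
erf(1.69) = 0.9832
CDF = 0.9916
Percentile rank = 0.9916 * 100 = 99.16

99.16


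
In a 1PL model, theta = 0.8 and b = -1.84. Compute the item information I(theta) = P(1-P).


P = 1/(1+exp(-(0.8--1.84))) = 0.9334
I = P*(1-P) = 0.9334 * 0.0666
I = 0.0622

0.0622


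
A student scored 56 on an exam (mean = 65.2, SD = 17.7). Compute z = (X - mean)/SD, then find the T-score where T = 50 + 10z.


z = (X - mean) / SD = (56 - 65.2) / 17.7
z = -9.2 / 17.7
z = -0.5198
T-score = T = 50 + 10z
Carry z at full precision (z = -9.2 / 17.7) into the conversion:
T-score = 50 + 10 * (-9.2 / 17.7) = 50 + -92 / 17.7
T-score = 50 + -5.1977
T-score = 44.8023

44.8023


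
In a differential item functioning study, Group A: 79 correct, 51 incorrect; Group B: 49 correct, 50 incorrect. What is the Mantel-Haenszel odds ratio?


Odds_A = 79/51 = 1.549
Odds_B = 49/50 = 0.98
OR = Odds_A / Odds_B = 1.549 / 0.98
Exactly, OR = (79 * 50) / (51 * 49) = 3950 / 2499
OR = 1.5806

1.5806


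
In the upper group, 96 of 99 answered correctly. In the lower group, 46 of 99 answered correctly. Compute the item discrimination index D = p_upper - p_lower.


p_upper = 96/99 = 0.9697
p_lower = 46/99 = 0.4646
D = 0.9697 - 0.4646 = 0.5051

0.5051


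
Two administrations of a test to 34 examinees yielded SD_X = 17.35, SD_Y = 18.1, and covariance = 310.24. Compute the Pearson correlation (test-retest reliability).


r = cov(X,Y) / (SD_X * SD_Y)
r = 310.24 / (17.35 * 18.1)
r = 310.24 / 314.035
r = 0.9879

0.9879


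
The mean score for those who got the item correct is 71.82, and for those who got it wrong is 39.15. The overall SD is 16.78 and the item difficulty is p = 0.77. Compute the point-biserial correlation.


q = 1 - p = 0.23
rpb = ((M1 - M0) / SD) * sqrt(p * q)
rpb = ((71.82 - 39.15) / 16.78) * sqrt(0.77 * 0.23)
rpb = 0.8193

0.8193


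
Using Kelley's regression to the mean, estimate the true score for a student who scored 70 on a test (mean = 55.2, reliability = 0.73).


T_est = rxx * X + (1 - rxx) * mean
T_est = 0.73 * 70 + 0.27 * 55.2
T_est = 51.1 + 14.904
T_est = 66.004

66.004


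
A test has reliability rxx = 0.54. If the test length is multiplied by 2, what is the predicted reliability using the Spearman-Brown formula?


r_new = (n * rxx) / (1 + (n-1) * rxx)
r_new = (2 * 0.54) / (1 + 1 * 0.54)
r_new = 1.08 / 1.54
r_new = 0.7013

0.7013


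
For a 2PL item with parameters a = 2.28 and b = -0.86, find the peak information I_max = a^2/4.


For 2PL, max info at theta = b = -0.86
I_max = a^2 / 4 = 2.28^2 / 4
= 5.1984 / 4
I_max = 1.2996

1.2996


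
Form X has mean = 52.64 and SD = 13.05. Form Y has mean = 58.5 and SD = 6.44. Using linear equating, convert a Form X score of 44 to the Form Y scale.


slope = SD_Y / SD_X = 6.44 / 13.05 ~ 0.4935
intercept = mean_Y - slope * mean_X = 58.5 - (6.44 / 13.05) * 52.64 ~ 32.5229
Y = slope * X + intercept. To avoid rounding drift from the rounded slope/intercept, evaluate the equivalent form Y = mean_Y + SD_Y * (X - mean_X) / SD_X at full precision:
Y = 58.5 + 6.44 * (44 - 52.64) / 13.05
Y = 58.5 - 6.44 * 8.64 / 13.05
Y = 58.5 - 55.6416 / 13.05
Y = 58.5 - 4.2637
Y = 54.2363

54.2363


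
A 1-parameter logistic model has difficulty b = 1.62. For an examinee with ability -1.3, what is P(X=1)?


theta - b = -1.3 - 1.62 = -2.92
exp(-(theta - b)) = exp(2.92) = 18.5413
P = 1 / (1 + 18.5413)
P = 0.0512

0.0512


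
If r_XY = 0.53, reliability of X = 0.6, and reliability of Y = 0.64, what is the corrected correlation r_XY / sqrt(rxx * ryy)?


r_corrected = rxy / sqrt(rxx * ryy)
= 0.53 / sqrt(0.6 * 0.64)
= 0.53 / sqrt(0.384)
= 0.53 / 0.619677
r_corrected = 0.8553

0.8553


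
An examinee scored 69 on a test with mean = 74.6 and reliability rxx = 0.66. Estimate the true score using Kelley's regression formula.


T_est = rxx * X + (1 - rxx) * mean
T_est = 0.66 * 69 + 0.34 * 74.6
T_est = 45.54 + 25.364
T_est = 70.904

70.904


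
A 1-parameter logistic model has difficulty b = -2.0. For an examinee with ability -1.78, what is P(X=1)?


theta - b = -1.78 - -2.0 = 0.22
exp(-(theta - b)) = exp(-0.22) = 0.8025
P = 1 / (1 + 0.8025)
P = 0.5548

0.5548


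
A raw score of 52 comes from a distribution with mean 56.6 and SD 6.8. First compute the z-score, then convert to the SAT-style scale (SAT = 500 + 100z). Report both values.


z = (X - mean) / SD = (52 - 56.6) / 6.8
z = -4.6 / 6.8
z = -0.6765
SAT-scale = SAT = 500 + 100z
Carry z at full precision (z = -4.6 / 6.8) into the conversion:
SAT-scale = 500 + 100 * (-4.6 / 6.8) = 500 + -460 / 6.8
SAT-scale = 500 + -67.6471
SAT-scale = 432.3529

432.3529


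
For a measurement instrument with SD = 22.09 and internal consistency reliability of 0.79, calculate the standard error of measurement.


SEM = SD * sqrt(1 - rxx)
SEM = 22.09 * sqrt(1 - 0.79)
SEM = 22.09 * sqrt(0.21) = 22.09 * 0.458258
SEM = 10.1229

10.1229


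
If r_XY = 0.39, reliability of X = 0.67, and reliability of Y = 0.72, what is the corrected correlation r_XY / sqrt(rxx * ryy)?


r_corrected = rxy / sqrt(rxx * ryy)
= 0.39 / sqrt(0.67 * 0.72)
= 0.39 / sqrt(0.4824)
= 0.39 / 0.69455
r_corrected = 0.5615

0.5615


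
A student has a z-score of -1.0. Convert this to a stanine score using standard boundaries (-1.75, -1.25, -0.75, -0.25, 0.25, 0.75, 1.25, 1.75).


Stanine boundaries: [-1.75, -1.25, -0.75, -0.25, 0.25, 0.75, 1.25, 1.75]
z = -1.0
Check each boundary:
  z >= -1.75 -> could be stanine 2
  z >= -1.25 -> could be stanine 3
  z < -0.75
  z < -0.25
  z < 0.25
  z < 0.75
  z < 1.25
  z < 1.75
Highest qualifying boundary gives stanine = 3

3


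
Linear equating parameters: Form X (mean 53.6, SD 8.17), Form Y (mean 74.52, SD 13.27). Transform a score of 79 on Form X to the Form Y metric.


slope = SD_Y / SD_X = 13.27 / 8.17 ~ 1.6242
intercept = mean_Y - slope * mean_X = 74.52 - (13.27 / 8.17) * 53.6 ~ -12.539
Y = slope * X + intercept. To avoid rounding drift from the rounded slope/intercept, evaluate the equivalent form Y = mean_Y + SD_Y * (X - mean_X) / SD_X at full precision:
Y = 74.52 + 13.27 * (79 - 53.6) / 8.17
Y = 74.52 + 13.27 * 25.4 / 8.17
Y = 74.52 + 337.058 / 8.17
Y = 74.52 + 41.2556
Y = 115.7756

115.7756


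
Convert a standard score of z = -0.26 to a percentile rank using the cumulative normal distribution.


CDF(z) = 0.5 * (1 + erf(z/sqrt(2)))
erf(-0.1838) = -0.2051
CDF = 0.3974
Percentile rank = 0.3974 * 100 = 39.74

39.74


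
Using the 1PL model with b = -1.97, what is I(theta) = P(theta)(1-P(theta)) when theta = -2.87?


P = 1/(1+exp(-(-2.87--1.97))) = 0.2891
I = P*(1-P) = 0.2891 * 0.7109
I = 0.2055

0.2055


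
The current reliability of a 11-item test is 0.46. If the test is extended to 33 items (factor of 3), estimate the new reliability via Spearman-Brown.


r_new = (n * rxx) / (1 + (n-1) * rxx)
r_new = (3 * 0.46) / (1 + 2 * 0.46)
r_new = 1.38 / 1.92
r_new = 0.7188

0.7188


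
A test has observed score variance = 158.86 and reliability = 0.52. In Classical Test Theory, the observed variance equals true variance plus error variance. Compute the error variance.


var_true = rxx * var_obs = 0.52 * 158.86 = 82.6072
var_error = var_obs - var_true
var_error = 158.86 - 82.6072
var_error = 76.2528

76.2528


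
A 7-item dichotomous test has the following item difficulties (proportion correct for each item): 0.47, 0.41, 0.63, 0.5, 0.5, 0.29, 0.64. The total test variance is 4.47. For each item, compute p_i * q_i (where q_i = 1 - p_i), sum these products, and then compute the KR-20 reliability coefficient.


For each item, compute p_i * q_i:
  Item 1: 0.47 * 0.53 = 0.2491
  Item 2: 0.41 * 0.59 = 0.2419
  Item 3: 0.63 * 0.37 = 0.2331
  Item 4: 0.5 * 0.5 = 0.25
  Item 5: 0.5 * 0.5 = 0.25
  Item 6: 0.29 * 0.71 = 0.2059
  Item 7: 0.64 * 0.36 = 0.2304
Sum(p_i * q_i) = 0.2491 + 0.2419 + 0.2331 + 0.25 + 0.25 + 0.2059 + 0.2304 = 1.6604
KR-20 = (k/(k-1)) * (1 - Sum(p_i*q_i) / Var_total)
= (7/6) * (1 - 1.6604/4.47)
= 1.1667 * 0.6285
KR-20 = 0.7333

0.7333


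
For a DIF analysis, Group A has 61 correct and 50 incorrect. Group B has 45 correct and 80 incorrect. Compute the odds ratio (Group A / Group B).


Odds_A = 61/50 = 1.22
Odds_B = 45/80 = 0.5625
OR = Odds_A / Odds_B = 1.22 / 0.5625
Exactly, OR = (61 * 80) / (50 * 45) = 4880 / 2250
OR = 2.1689

2.1689


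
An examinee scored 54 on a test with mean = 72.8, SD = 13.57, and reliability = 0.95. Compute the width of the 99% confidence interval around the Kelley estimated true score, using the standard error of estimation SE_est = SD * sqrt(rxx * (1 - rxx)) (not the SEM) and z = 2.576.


True score estimate = 0.95*54 + 0.05*72.8 = 54.94
SE_est = SD * sqrt(rxx * (1 - rxx)) = 13.57 * sqrt(0.95 * 0.05) = 13.57 * sqrt(0.0475) = 2.957513
CI = T_est +/- z * SE_est, so width = 2 * z * SE_est = 2 * 2.576 * 2.957513
Width = 15.2371

15.2371


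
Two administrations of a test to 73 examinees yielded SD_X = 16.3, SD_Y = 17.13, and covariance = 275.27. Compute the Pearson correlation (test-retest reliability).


r = cov(X,Y) / (SD_X * SD_Y)
r = 275.27 / (16.3 * 17.13)
r = 275.27 / 279.219
r = 0.9859

0.9859


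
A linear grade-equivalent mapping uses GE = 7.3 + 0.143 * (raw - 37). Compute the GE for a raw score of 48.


raw - median = 48 - 37 = 11
slope * diff = 0.143 * 11 = 1.573
GE = 7.3 + 1.573
GE = 8.873

8.873


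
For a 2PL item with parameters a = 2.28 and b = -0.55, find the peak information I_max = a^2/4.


For 2PL, max info at theta = b = -0.55
I_max = a^2 / 4 = 2.28^2 / 4
= 5.1984 / 4
I_max = 1.2996

1.2996


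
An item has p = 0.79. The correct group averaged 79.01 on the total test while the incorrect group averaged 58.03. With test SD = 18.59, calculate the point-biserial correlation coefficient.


q = 1 - p = 0.21
rpb = ((M1 - M0) / SD) * sqrt(p * q)
rpb = ((79.01 - 58.03) / 18.59) * sqrt(0.79 * 0.21)
rpb = 0.4597

0.4597


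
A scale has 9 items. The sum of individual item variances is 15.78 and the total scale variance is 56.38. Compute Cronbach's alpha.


alpha = (k/(k-1)) * (1 - sum(si^2)/s_total^2)
= (9/8) * (1 - 15.78/56.38)
alpha = 0.8101

0.8101


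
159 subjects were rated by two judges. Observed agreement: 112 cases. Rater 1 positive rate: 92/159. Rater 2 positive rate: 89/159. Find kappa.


P_o = 112/159 = 0.704403
P_e = (92*89 + 67*70) / 25281 = 0.509394
kappa = (P_o - P_e) / (1 - P_e)
kappa = (0.704403 - 0.509394) / (1 - 0.509394)
kappa = 0.3975

0.3975


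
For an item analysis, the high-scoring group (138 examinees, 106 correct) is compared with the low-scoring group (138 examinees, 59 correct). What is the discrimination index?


p_upper = 106/138 = 0.7681
p_lower = 59/138 = 0.4275
D = 0.7681 - 0.4275 = 0.3406

0.3406


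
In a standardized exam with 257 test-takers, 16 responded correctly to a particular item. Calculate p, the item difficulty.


Item difficulty p = number correct / total examinees
p = 16 / 257
p = 0.0623

0.0623


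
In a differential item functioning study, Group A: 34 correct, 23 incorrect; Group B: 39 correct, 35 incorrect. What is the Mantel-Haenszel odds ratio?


Odds_A = 34/23 = 1.4783
Odds_B = 39/35 = 1.1143
OR = Odds_A / Odds_B = 1.4783 / 1.1143
Exactly, OR = (34 * 35) / (23 * 39) = 1190 / 897
OR = 1.3266

1.3266


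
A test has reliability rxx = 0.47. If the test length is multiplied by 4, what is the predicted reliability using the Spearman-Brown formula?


r_new = (n * rxx) / (1 + (n-1) * rxx)
r_new = (4 * 0.47) / (1 + 3 * 0.47)
r_new = 1.88 / 2.41
r_new = 0.7801

0.7801


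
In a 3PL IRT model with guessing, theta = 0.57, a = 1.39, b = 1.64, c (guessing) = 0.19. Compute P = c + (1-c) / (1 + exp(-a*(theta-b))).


logit = 1.39*(0.57 - 1.64) = -1.4873
P* = 1/(1 + exp(--1.4873)) = 0.1843
P = 0.19 + (1 - 0.19) * 0.1843
P = 0.3393

0.3393


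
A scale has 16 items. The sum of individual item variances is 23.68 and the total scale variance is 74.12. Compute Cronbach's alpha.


alpha = (k/(k-1)) * (1 - sum(si^2)/s_total^2)
= (16/15) * (1 - 23.68/74.12)
alpha = 0.7259

0.7259


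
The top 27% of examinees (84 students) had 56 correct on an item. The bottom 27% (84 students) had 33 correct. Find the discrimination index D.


p_upper = 56/84 = 0.6667
p_lower = 33/84 = 0.3929
D = 0.6667 - 0.3929 = 0.2738

0.2738


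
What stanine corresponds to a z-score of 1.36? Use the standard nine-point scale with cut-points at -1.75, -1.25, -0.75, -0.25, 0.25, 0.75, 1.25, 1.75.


Stanine boundaries: [-1.75, -1.25, -0.75, -0.25, 0.25, 0.75, 1.25, 1.75]
z = 1.36
Check each boundary:
  z >= -1.75 -> could be stanine 2
  z >= -1.25 -> could be stanine 3
  z >= -0.75 -> could be stanine 4
  z >= -0.25 -> could be stanine 5
  z >= 0.25 -> could be stanine 6
  z >= 0.75 -> could be stanine 7
  z >= 1.25 -> could be stanine 8
  z < 1.75
Highest qualifying boundary gives stanine = 8

8


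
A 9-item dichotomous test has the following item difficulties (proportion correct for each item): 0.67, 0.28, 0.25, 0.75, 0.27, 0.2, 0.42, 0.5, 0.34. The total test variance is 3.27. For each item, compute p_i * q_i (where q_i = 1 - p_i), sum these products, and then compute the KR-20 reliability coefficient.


For each item, compute p_i * q_i:
  Item 1: 0.67 * 0.33 = 0.2211
  Item 2: 0.28 * 0.72 = 0.2016
  Item 3: 0.25 * 0.75 = 0.1875
  Item 4: 0.75 * 0.25 = 0.1875
  Item 5: 0.27 * 0.73 = 0.1971
  Item 6: 0.2 * 0.8 = 0.16
  Item 7: 0.42 * 0.58 = 0.2436
  Item 8: 0.5 * 0.5 = 0.25
  Item 9: 0.34 * 0.66 = 0.2244
Sum(p_i * q_i) = 0.2211 + 0.2016 + 0.1875 + 0.1875 + 0.1971 + 0.16 + 0.2436 + 0.25 + 0.2244 = 1.8728
KR-20 = (k/(k-1)) * (1 - Sum(p_i*q_i) / Var_total)
= (9/8) * (1 - 1.8728/3.27)
= 1.125 * 0.4273
KR-20 = 0.4807

0.4807


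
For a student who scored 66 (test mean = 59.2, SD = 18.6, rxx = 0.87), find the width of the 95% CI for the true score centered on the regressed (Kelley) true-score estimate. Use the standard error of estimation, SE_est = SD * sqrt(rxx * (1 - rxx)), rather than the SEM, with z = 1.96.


True score estimate = 0.87*66 + 0.13*59.2 = 65.116
SE_est = SD * sqrt(rxx * (1 - rxx)) = 18.6 * sqrt(0.87 * 0.13) = 18.6 * sqrt(0.1131) = 6.255244
CI = T_est +/- z * SE_est, so width = 2 * z * SE_est = 2 * 1.96 * 6.255244
Width = 24.5206

24.5206


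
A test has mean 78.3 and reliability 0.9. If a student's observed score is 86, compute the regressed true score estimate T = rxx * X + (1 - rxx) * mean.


T_est = rxx * X + (1 - rxx) * mean
T_est = 0.9 * 86 + 0.1 * 78.3
T_est = 77.4 + 7.83
T_est = 85.23

85.23


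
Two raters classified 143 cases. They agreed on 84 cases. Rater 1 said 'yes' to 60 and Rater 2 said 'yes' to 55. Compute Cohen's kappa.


P_o = 84/143 = 0.587413
P_e = (60*55 + 83*88) / 20449 = 0.518558
kappa = (P_o - P_e) / (1 - P_e)
kappa = (0.587413 - 0.518558) / (1 - 0.518558)
kappa = 0.143

0.143


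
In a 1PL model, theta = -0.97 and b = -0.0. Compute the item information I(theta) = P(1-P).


P = 1/(1+exp(-(-0.97--0.0))) = 0.2749
I = P*(1-P) = 0.2749 * 0.7251
I = 0.1993

0.1993


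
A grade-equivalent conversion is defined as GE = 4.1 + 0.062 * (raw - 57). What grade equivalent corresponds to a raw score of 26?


raw - median = 26 - 57 = -31
slope * diff = 0.062 * -31 = -1.922
GE = 4.1 + -1.922
GE = 2.178

2.178


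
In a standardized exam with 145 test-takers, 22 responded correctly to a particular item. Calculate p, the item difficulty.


Item difficulty p = number correct / total examinees
p = 22 / 145
p = 0.1517

0.1517


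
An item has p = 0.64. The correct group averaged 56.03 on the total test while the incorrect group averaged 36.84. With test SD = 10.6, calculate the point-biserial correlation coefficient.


q = 1 - p = 0.36
rpb = ((M1 - M0) / SD) * sqrt(p * q)
rpb = ((56.03 - 36.84) / 10.6) * sqrt(0.64 * 0.36)
rpb = 0.869

0.869


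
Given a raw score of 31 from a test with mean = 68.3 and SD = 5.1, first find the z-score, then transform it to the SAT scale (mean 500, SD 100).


z = (X - mean) / SD = (31 - 68.3) / 5.1
z = -37.3 / 5.1
z = -7.3137
SAT-scale = SAT = 500 + 100z
Carry z at full precision (z = -37.3 / 5.1) into the conversion:
SAT-scale = 500 + 100 * (-37.3 / 5.1) = 500 + -3730 / 5.1
SAT-scale = 500 + -731.3725
SAT-scale = -231.3725

-231.3725


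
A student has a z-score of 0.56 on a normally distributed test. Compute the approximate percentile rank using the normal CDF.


CDF(z) = 0.5 * (1 + erf(z/sqrt(2)))
erf(0.396) = 0.4245
CDF = 0.7123
Percentile rank = 0.7123 * 100 = 71.23

71.23


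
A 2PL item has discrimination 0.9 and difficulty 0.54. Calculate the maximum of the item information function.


For 2PL, max info at theta = b = 0.54
I_max = a^2 / 4 = 0.9^2 / 4
= 0.81 / 4
I_max = 0.2025

0.2025


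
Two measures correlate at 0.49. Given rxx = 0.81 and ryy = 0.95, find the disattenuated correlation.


r_corrected = rxy / sqrt(rxx * ryy)
= 0.49 / sqrt(0.81 * 0.95)
= 0.49 / sqrt(0.7695)
= 0.49 / 0.877211
r_corrected = 0.5586

0.5586


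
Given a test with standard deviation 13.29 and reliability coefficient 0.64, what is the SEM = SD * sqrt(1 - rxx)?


SEM = SD * sqrt(1 - rxx)
SEM = 13.29 * sqrt(1 - 0.64)
SEM = 13.29 * sqrt(0.36) = 13.29 * 0.6
SEM = 7.974

7.974


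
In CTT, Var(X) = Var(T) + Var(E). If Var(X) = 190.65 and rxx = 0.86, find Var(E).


var_true = rxx * var_obs = 0.86 * 190.65 = 163.959
var_error = var_obs - var_true
var_error = 190.65 - 163.959
var_error = 26.691

26.691


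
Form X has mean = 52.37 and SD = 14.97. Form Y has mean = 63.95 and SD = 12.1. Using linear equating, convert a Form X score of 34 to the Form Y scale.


slope = SD_Y / SD_X = 12.1 / 14.97 ~ 0.8083
intercept = mean_Y - slope * mean_X = 63.95 - (12.1 / 14.97) * 52.37 ~ 21.6202
Y = slope * X + intercept. To avoid rounding drift from the rounded slope/intercept, evaluate the equivalent form Y = mean_Y + SD_Y * (X - mean_X) / SD_X at full precision:
Y = 63.95 + 12.1 * (34 - 52.37) / 14.97
Y = 63.95 - 12.1 * 18.37 / 14.97
Y = 63.95 - 222.277 / 14.97
Y = 63.95 - 14.8482
Y = 49.1018

49.1018


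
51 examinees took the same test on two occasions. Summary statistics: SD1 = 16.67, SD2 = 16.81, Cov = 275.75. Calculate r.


r = cov(X,Y) / (SD_X * SD_Y)
r = 275.75 / (16.67 * 16.81)
r = 275.75 / 280.2227
r = 0.984

0.984


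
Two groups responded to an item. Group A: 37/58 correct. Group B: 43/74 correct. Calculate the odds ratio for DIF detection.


Odds_A = 37/21 = 1.7619
Odds_B = 43/31 = 1.3871
OR = Odds_A / Odds_B = 1.7619 / 1.3871
Exactly, OR = (37 * 31) / (21 * 43) = 1147 / 903
OR = 1.2702

1.2702


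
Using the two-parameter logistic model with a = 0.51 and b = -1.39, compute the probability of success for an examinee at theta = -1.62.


a*(theta - b) = 0.51 * (-1.62 - -1.39) = -0.1173
exp(--0.1173) = 1.1245
P = 1 / (1 + 1.1245)
P = 0.4707

0.4707


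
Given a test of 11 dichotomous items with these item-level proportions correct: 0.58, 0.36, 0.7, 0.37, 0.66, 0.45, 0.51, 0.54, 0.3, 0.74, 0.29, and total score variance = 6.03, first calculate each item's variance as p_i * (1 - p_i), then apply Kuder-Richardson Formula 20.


For each item, compute p_i * q_i:
  Item 1: 0.58 * 0.42 = 0.2436
  Item 2: 0.36 * 0.64 = 0.2304
  Item 3: 0.7 * 0.3 = 0.21
  Item 4: 0.37 * 0.63 = 0.2331
  Item 5: 0.66 * 0.34 = 0.2244
  Item 6: 0.45 * 0.55 = 0.2475
  Item 7: 0.51 * 0.49 = 0.2499
  Item 8: 0.54 * 0.46 = 0.2484
  Item 9: 0.3 * 0.7 = 0.21
  Item 10: 0.74 * 0.26 = 0.1924
  Item 11: 0.29 * 0.71 = 0.2059
Sum(p_i * q_i) = 0.2436 + 0.2304 + 0.21 + 0.2331 + 0.2244 + 0.2475 + 0.2499 + 0.2484 + 0.21 + 0.1924 + 0.2059 = 2.4956
KR-20 = (k/(k-1)) * (1 - Sum(p_i*q_i) / Var_total)
= (11/10) * (1 - 2.4956/6.03)
= 1.1 * 0.5861
KR-20 = 0.6447

0.6447


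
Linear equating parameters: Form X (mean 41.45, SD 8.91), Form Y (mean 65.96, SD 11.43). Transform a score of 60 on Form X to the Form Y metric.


slope = SD_Y / SD_X = 11.43 / 8.91 ~ 1.2828
intercept = mean_Y - slope * mean_X = 65.96 - (11.43 / 8.91) * 41.45 ~ 12.7868
Y = slope * X + intercept. To avoid rounding drift from the rounded slope/intercept, evaluate the equivalent form Y = mean_Y + SD_Y * (X - mean_X) / SD_X at full precision:
Y = 65.96 + 11.43 * (60 - 41.45) / 8.91
Y = 65.96 + 11.43 * 18.55 / 8.91
Y = 65.96 + 212.0265 / 8.91
Y = 65.96 + 23.7965
Y = 89.7565

89.7565


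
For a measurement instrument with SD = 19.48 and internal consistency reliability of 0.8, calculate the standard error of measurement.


SEM = SD * sqrt(1 - rxx)
SEM = 19.48 * sqrt(1 - 0.8)
SEM = 19.48 * sqrt(0.2) = 19.48 * 0.447214
SEM = 8.7117

8.7117


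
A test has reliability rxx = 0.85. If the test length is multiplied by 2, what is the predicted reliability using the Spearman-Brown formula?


r_new = (n * rxx) / (1 + (n-1) * rxx)
r_new = (2 * 0.85) / (1 + 1 * 0.85)
r_new = 1.7 / 1.85
r_new = 0.9189

0.9189


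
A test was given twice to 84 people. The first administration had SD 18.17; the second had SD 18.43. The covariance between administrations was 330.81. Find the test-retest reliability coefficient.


r = cov(X,Y) / (SD_X * SD_Y)
r = 330.81 / (18.17 * 18.43)
r = 330.81 / 334.8731
r = 0.9879

0.9879


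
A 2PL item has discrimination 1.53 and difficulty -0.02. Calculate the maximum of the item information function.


For 2PL, max info at theta = b = -0.02
I_max = a^2 / 4 = 1.53^2 / 4
= 2.3409 / 4
I_max = 0.5852

0.5852


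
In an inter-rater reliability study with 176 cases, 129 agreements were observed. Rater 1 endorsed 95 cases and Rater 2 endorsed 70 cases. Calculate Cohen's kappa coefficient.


P_o = 129/176 = 0.732955
P_e = (95*70 + 81*106) / 30976 = 0.491865
kappa = (P_o - P_e) / (1 - P_e)
kappa = (0.732955 - 0.491865) / (1 - 0.491865)
kappa = 0.4745

0.4745


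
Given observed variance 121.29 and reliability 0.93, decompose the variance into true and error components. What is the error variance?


var_true = rxx * var_obs = 0.93 * 121.29 = 112.7997
var_error = var_obs - var_true
var_error = 121.29 - 112.7997
var_error = 8.4903

8.4903


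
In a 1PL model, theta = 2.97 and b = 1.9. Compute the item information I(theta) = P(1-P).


P = 1/(1+exp(-(2.97-1.9))) = 0.7446
I = P*(1-P) = 0.7446 * 0.2554
I = 0.1902

0.1902


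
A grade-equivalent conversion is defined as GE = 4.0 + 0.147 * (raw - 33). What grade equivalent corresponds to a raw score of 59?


raw - median = 59 - 33 = 26
slope * diff = 0.147 * 26 = 3.822
GE = 4.0 + 3.822
GE = 7.822

7.822
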